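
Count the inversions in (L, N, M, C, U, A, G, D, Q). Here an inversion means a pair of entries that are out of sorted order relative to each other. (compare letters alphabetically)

Sweep left to right; for each value list the smaller values that follow it:
L: 4
N: 5
M: 4
C: 1
U: 4
A: 0
G: 1
D: 0
Q: 0
Sum: 4 + 5 + 4 + 1 + 4 + 0 + 1 + 0 + 0 = 19

19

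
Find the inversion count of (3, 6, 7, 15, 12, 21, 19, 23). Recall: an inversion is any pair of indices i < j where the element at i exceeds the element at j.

Count, for each position, how many later elements it exceeds:
3 → none → 0
6 → none → 0
7 → none → 0
15 → 12 → 1
12 → none → 0
21 → 19 → 1
19 → none → 0
23 → none → 0
Sum: 0 + 0 + 0 + 1 + 0 + 1 + 0 + 0 = 2

2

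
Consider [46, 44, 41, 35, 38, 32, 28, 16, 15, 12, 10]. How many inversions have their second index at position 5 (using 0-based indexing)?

5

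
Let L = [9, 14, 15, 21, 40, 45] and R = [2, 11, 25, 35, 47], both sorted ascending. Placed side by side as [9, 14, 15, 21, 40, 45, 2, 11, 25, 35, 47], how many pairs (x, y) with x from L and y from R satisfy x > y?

15

Count, for every r in R, how many entries of L exceed r:
r = 2: 9, 14, 15, 21, 40, 45 → 6
r = 11: 14, 15, 21, 40, 45 → 5
r = 25: 40, 45 → 2
r = 35: 40, 45 → 2
r = 47: none → 0
Cross-inversions: 6 + 5 + 2 + 2 + 0 = 15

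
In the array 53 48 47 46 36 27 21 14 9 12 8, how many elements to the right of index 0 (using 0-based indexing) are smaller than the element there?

10 such elements

The element at index 0 is 53.
Elements after it: 48, 47, 46, 36, 27, 21, 14, 9, 12, 8
Those smaller than 53: 48, 47, 46, 36, 27, 21, 14, 9, 12, 8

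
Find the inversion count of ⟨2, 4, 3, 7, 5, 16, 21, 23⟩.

2 inversions

Element-by-element contributions:
2 → none → 0
4 → 3 → 1
3 → none → 0
7 → 5 → 1
5 → none → 0
16 → none → 0
21 → none → 0
23 → none → 0
Sum: 0 + 1 + 0 + 1 + 0 + 0 + 0 + 0 = 2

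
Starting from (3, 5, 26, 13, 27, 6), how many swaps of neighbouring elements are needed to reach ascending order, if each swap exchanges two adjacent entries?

Minimum adjacent swaps = number of inversions (each swap of adjacent out-of-order elements removes one inversion and no swap can remove more).
Count inversions — for each element, later elements that are smaller:
3: none → 0
5: none → 0
26: 13, 6 → 2
13: 6 → 1
27: 6 → 1
6: none → 0
Total inversions: 0 + 0 + 2 + 1 + 1 + 0 = 4

4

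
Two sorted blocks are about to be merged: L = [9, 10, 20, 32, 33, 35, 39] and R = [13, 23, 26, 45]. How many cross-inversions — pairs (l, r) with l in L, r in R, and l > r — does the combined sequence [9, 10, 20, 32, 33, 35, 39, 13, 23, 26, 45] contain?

13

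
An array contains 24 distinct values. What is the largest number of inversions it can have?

276

The maximum occurs when the array is in strictly decreasing order: every one of the C(24, 2) pairs is inverted.
C(24, 2) = 24·23/2 = 276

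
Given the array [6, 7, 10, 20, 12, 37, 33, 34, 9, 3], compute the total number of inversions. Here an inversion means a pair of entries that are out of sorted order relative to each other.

Sweep left to right; for each value list the smaller values that follow it:
6 → 3 → 1
7 → 3 → 1
10 → 9, 3 → 2
20 → 12, 9, 3 → 3
12 → 9, 3 → 2
37 → 33, 34, 9, 3 → 4
33 → 9, 3 → 2
34 → 9, 3 → 2
9 → 3 → 1
3 → none → 0
Sum: 1 + 1 + 2 + 3 + 2 + 4 + 2 + 2 + 1 + 0 = 18

18 out-of-order pairs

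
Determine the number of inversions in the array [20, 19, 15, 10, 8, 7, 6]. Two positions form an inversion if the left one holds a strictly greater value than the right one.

Count, for each position, how many later elements it exceeds:
20: 6
19: 5
15: 4
10: 3
8: 2
7: 1
6: 0
Sum: 6 + 5 + 4 + 3 + 2 + 1 + 0 = 21

21 inversions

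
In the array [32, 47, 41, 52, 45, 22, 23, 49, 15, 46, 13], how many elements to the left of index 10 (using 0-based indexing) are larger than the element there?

10 such elements

The element at index 10 is 13.
Elements before it: 32, 47, 41, 52, 45, 22, 23, 49, 15, 46
Those larger than 13: 32, 47, 41, 52, 45, 22, 23, 49, 15, 46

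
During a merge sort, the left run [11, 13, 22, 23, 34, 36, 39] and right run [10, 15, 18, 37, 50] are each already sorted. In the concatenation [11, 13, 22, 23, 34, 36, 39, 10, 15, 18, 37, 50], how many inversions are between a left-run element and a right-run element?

For each element r of the right run, count left-run elements greater than r:
r = 10: 11, 13, 22, 23, 34, 36, 39 → 7
r = 15: 22, 23, 34, 36, 39 → 5
r = 18: 22, 23, 34, 36, 39 → 5
r = 37: 39 → 1
r = 50: none → 0
Cross-inversions: 7 + 5 + 5 + 1 + 0 = 18

18 cross-inversions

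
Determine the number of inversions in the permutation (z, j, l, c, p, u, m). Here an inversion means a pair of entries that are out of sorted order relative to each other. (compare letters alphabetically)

Listing every pair i<j with a[i]>a[j] (using 0-based positions):
(0,1): z > j
(0,2): z > l
(0,3): z > c
(0,4): z > p
(0,5): z > u
(0,6): z > m
(1,3): j > c
(2,3): l > c
(4,6): p > m
(5,6): u > m
That's 10 pairs.

10 out-of-order pairs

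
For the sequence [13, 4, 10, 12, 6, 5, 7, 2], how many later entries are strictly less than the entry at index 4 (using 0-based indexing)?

The element at index 4 is 6.
Elements after it: 5, 7, 2
Those smaller than 6: 5, 2

2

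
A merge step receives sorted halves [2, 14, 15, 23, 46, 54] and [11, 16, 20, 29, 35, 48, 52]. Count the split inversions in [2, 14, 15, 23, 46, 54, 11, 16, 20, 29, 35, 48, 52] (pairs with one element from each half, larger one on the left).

Take each right-half value and tally the left-half values above it:
r = 11: 14, 15, 23, 46, 54 → 5
r = 16: 23, 46, 54 → 3
r = 20: 23, 46, 54 → 3
r = 29: 46, 54 → 2
r = 35: 46, 54 → 2
r = 48: 54 → 1
r = 52: 54 → 1
Cross-inversions: 5 + 3 + 3 + 2 + 2 + 1 + 1 = 17

17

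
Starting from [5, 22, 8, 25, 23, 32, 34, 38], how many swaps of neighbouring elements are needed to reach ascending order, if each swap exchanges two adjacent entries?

Each adjacent swap fixes exactly one inversion, so the minimum swap count equals the number of inversions.
Count inversions — for each element, later elements that are smaller:
5: none → 0
22: 8 → 1
8: none → 0
25: 23 → 1
23: none → 0
32: none → 0
34: none → 0
38: none → 0
Total inversions: 0 + 1 + 0 + 1 + 0 + 0 + 0 + 0 = 2

Adjacent swaps: 2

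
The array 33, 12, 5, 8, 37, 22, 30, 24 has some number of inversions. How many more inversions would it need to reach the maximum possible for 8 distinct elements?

16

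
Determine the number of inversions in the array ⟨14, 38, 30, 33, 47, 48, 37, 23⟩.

Sweep left to right; for each value list the smaller values that follow it:
14: 0
38: 4
30: 1
33: 1
47: 2
48: 2
37: 1
23: 0
Sum: 0 + 4 + 1 + 1 + 2 + 2 + 1 + 0 = 11

11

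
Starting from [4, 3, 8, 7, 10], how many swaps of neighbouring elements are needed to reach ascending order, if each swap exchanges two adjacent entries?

2

Minimum adjacent swaps = number of inversions (each swap of adjacent out-of-order elements removes one inversion and no swap can remove more).
Count inversions — for each element, later elements that are smaller:
4: 3 → 1
3: none → 0
8: 7 → 1
7: none → 0
10: none → 0
Total inversions: 1 + 0 + 1 + 0 + 0 = 2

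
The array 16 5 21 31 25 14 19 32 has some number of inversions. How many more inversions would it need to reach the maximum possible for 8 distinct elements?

19

Maximum inversions for 8 distinct elements is C(8, 2) = 8·7/2 = 28.
Current inversions — for each element, count later smaller elements:
16: 2
5: 0
21: 2
31: 3
25: 2
14: 0
19: 0
32: 0
Current total: 2 + 0 + 2 + 3 + 2 + 0 + 0 + 0 = 9
Shortfall: 28 − 9 = 19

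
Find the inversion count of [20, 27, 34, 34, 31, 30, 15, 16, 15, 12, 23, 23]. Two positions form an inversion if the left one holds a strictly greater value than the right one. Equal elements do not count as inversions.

Sweep left to right; for each value list the smaller values that follow it:
20: 4
27: 6
34: 8
34: 8
31: 7
30: 6
15: 1
16: 2
15: 1
12: 0
23: 0
23: 0
Sum: 4 + 6 + 8 + 8 + 7 + 6 + 1 + 2 + 1 + 0 + 0 + 0 = 43

43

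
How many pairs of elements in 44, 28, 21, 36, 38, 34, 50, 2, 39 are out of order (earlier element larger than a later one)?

For each element, count later entries that are smaller:
44: 7
28: 2
21: 1
36: 2
38: 2
34: 1
50: 2
2: 0
39: 0
Sum: 7 + 2 + 1 + 2 + 2 + 1 + 2 + 0 + 0 = 17

17 inversions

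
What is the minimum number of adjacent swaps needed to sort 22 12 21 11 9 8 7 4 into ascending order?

Minimum adjacent swaps = number of inversions (each swap of adjacent out-of-order elements removes one inversion and no swap can remove more).
Count inversions — for each element, later elements that are smaller:
22: 12, 21, 11, 9, 8, 7, 4 → 7
12: 11, 9, 8, 7, 4 → 5
21: 11, 9, 8, 7, 4 → 5
11: 9, 8, 7, 4 → 4
9: 8, 7, 4 → 3
8: 7, 4 → 2
7: 4 → 1
4: none → 0
Total inversions: 7 + 5 + 5 + 4 + 3 + 2 + 1 + 0 = 27

There are 27 swaps.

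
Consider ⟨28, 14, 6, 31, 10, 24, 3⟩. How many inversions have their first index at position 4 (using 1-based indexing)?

3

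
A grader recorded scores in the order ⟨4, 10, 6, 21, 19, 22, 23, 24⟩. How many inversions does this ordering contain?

2 inversions

Sweep left to right; for each value list the smaller values that follow it:
4: 0
10: 1
6: 0
21: 1
19: 0
22: 0
23: 0
24: 0
Sum: 0 + 1 + 0 + 1 + 0 + 0 + 0 + 0 = 2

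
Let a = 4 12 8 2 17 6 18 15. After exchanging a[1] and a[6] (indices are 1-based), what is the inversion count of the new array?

10

Positions 1 and 6 hold 4 and 6; after swapping, the array is [6, 12, 8, 2, 17, 4, 18, 15].
Sweep left to right; for each value list the smaller values that follow it:
6 → 2, 4 → 2
12 → 8, 2, 4 → 3
8 → 2, 4 → 2
2 → none → 0
17 → 4, 15 → 2
4 → none → 0
18 → 15 → 1
15 → none → 0
Sum: 2 + 3 + 2 + 0 + 2 + 0 + 1 + 0 = 10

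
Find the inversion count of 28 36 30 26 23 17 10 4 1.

There are 34 out-of-order pairs.

For each element, count later entries that are smaller:
28 → 26, 23, 17, 10, 4, 1 → 6
36 → 30, 26, 23, 17, 10, 4, 1 → 7
30 → 26, 23, 17, 10, 4, 1 → 6
26 → 23, 17, 10, 4, 1 → 5
23 → 17, 10, 4, 1 → 4
17 → 10, 4, 1 → 3
10 → 4, 1 → 2
4 → 1 → 1
1 → none → 0
Sum: 6 + 7 + 6 + 5 + 4 + 3 + 2 + 1 + 0 = 34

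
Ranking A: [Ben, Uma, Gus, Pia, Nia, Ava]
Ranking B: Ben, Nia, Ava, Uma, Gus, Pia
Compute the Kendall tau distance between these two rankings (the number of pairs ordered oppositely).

6

Assign each item its position (1..6) in the first ordering, then rewrite the second ordering as that position sequence:
positions: Ben→1, Uma→2, Gus→3, Pia→4, Nia→5, Ava→6
second ordering as positions: [1, 5, 6, 2, 3, 4]
Discordant pairs = inversions in this position sequence.
1: 0
5: 2, 3, 4 → 3
6: 2, 3, 4 → 3
2: 0
3: 0
4: 0
Total: 0 + 3 + 3 + 0 + 0 + 0 = 6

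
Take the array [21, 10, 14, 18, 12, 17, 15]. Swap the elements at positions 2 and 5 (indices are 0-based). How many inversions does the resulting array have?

Positions 2 and 5 hold 14 and 17; after swapping, the array is [21, 10, 17, 18, 12, 14, 15].
Count, for each position, how many later elements it exceeds:
21: 6
10: 0
17: 3
18: 3
12: 0
14: 0
15: 0
Sum: 6 + 0 + 3 + 3 + 0 + 0 + 0 = 12

12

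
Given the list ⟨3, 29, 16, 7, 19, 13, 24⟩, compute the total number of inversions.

8

Inversion pairs (indices are 1-based):
(2,3): 29 > 16
(2,4): 29 > 7
(2,5): 29 > 19
(2,6): 29 > 13
(2,7): 29 > 24
(3,4): 16 > 7
(3,6): 16 > 13
(5,6): 19 > 13
That's 8 pairs.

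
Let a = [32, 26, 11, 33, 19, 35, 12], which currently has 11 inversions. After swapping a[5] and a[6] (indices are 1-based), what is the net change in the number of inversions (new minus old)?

Positions 5 and 6 hold 19 and 35; after swapping, the array is [32, 26, 11, 33, 35, 19, 12].
Count, for each position, how many later elements it exceeds:
32: 4
26: 3
11: 0
33: 2
35: 2
19: 1
12: 0
Sum: 4 + 3 + 0 + 2 + 2 + 1 + 0 = 12
Change: 12 − 11 = +1

+1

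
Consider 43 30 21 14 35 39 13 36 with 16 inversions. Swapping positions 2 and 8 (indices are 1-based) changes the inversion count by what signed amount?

+3

Positions 2 and 8 hold 30 and 36; after swapping, the array is [43, 36, 21, 14, 35, 39, 13, 30].
Sweep left to right; for each value list the smaller values that follow it:
43: 7
36: 5
21: 2
14: 1
35: 2
39: 2
13: 0
30: 0
Sum: 7 + 5 + 2 + 1 + 2 + 2 + 0 + 0 = 19
Change: 19 − 16 = +3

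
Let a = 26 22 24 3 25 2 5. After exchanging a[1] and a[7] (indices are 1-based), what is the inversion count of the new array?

Positions 1 and 7 hold 26 and 5; after swapping, the array is [5, 22, 24, 3, 25, 2, 26].
Element-by-element contributions:
5: 2
22: 2
24: 2
3: 1
25: 1
2: 0
26: 0
Sum: 2 + 2 + 2 + 1 + 1 + 0 + 0 = 8

There are 8 inversions.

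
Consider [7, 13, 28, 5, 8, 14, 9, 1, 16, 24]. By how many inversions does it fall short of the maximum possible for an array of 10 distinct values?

27

Maximum inversions for 10 distinct elements is C(10, 2) = 10·9/2 = 45.
Current inversions — for each element, count later smaller elements:
7: 2
13: 4
28: 7
5: 1
8: 1
14: 2
9: 1
1: 0
16: 0
24: 0
Current total: 2 + 4 + 7 + 1 + 1 + 2 + 1 + 0 + 0 + 0 = 18
Shortfall: 45 − 18 = 27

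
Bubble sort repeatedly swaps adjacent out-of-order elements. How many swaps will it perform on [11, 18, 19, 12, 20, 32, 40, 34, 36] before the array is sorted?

4

Minimum adjacent swaps = number of inversions (each swap of adjacent out-of-order elements removes one inversion and no swap can remove more).
Count inversions — for each element, later elements that are smaller:
11: none → 0
18: 12 → 1
19: 12 → 1
12: none → 0
20: none → 0
32: none → 0
40: 34, 36 → 2
34: none → 0
36: none → 0
Total inversions: 0 + 1 + 1 + 0 + 0 + 0 + 2 + 0 + 0 = 4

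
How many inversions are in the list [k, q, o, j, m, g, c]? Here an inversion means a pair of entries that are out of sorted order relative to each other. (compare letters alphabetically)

17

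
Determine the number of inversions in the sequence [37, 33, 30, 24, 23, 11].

Count, for each position, how many later elements it exceeds:
37 → 33, 30, 24, 23, 11 → 5
33 → 30, 24, 23, 11 → 4
30 → 24, 23, 11 → 3
24 → 23, 11 → 2
23 → 11 → 1
11 → none → 0
Sum: 5 + 4 + 3 + 2 + 1 + 0 = 15

15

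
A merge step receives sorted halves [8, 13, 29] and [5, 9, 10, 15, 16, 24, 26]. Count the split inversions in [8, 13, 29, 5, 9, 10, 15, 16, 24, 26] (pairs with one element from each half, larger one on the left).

11 split inversions

Count, for every r in R, how many entries of L exceed r:
r = 5: 8, 13, 29 → 3
r = 9: 13, 29 → 2
r = 10: 13, 29 → 2
r = 15: 29 → 1
r = 16: 29 → 1
r = 24: 29 → 1
r = 26: 29 → 1
Cross-inversions: 3 + 2 + 2 + 1 + 1 + 1 + 1 = 11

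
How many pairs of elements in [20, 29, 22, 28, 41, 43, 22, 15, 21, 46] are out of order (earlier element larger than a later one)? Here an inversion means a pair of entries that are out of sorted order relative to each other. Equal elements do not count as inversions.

For each element, count later entries that are smaller:
20 → 15 → 1
29 → 22, 28, 22, 15, 21 → 5
22 → 15, 21 → 2
28 → 22, 15, 21 → 3
41 → 22, 15, 21 → 3
43 → 22, 15, 21 → 3
22 → 15, 21 → 2
15 → none → 0
21 → none → 0
46 → none → 0
Sum: 1 + 5 + 2 + 3 + 3 + 3 + 2 + 0 + 0 + 0 = 19

19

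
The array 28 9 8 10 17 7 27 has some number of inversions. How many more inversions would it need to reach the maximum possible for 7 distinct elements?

Maximum inversions for 7 distinct elements is C(7, 2) = 7·6/2 = 21.
Current inversions — for each element, count later smaller elements:
28: 6
9: 2
8: 1
10: 1
17: 1
7: 0
27: 0
Current total: 6 + 2 + 1 + 1 + 1 + 0 + 0 = 11
Shortfall: 21 − 11 = 10

10 inversions short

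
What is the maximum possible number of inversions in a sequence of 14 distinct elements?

Inversions: 91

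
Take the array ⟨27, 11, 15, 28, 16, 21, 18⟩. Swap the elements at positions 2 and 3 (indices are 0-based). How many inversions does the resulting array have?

Positions 2 and 3 hold 15 and 28; after swapping, the array is [27, 11, 28, 15, 16, 21, 18].
Sweep left to right; for each value list the smaller values that follow it:
27 → 11, 15, 16, 21, 18 → 5
11 → none → 0
28 → 15, 16, 21, 18 → 4
15 → none → 0
16 → none → 0
21 → 18 → 1
18 → none → 0
Sum: 5 + 0 + 4 + 0 + 0 + 1 + 0 = 10

10 inversions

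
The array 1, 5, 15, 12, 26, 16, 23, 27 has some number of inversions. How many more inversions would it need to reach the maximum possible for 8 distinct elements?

25

Maximum inversions for 8 distinct elements is C(8, 2) = 8·7/2 = 28.
Current inversions — for each element, count later smaller elements:
1: 0
5: 0
15: 1
12: 0
26: 2
16: 0
23: 0
27: 0
Current total: 0 + 0 + 1 + 0 + 2 + 0 + 0 + 0 = 3
Shortfall: 28 − 3 = 25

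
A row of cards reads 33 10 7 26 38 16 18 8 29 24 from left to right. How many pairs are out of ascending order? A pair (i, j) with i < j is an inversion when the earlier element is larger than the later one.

22

For each element, count later entries that are smaller:
33 → 10, 7, 26, 16, 18, 8, 29, 24 → 8
10 → 7, 8 → 2
7 → none → 0
26 → 16, 18, 8, 24 → 4
38 → 16, 18, 8, 29, 24 → 5
16 → 8 → 1
18 → 8 → 1
8 → none → 0
29 → 24 → 1
24 → none → 0
Sum: 8 + 2 + 0 + 4 + 5 + 1 + 1 + 0 + 1 + 0 = 22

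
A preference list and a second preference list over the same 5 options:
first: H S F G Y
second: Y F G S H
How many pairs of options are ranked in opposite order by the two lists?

9 pairs

Assign each item its position (1..5) in the first ordering, then rewrite the second ordering as that position sequence:
positions: H→1, S→2, F→3, G→4, Y→5
second ordering as positions: [5, 3, 4, 2, 1]
Discordant pairs = inversions in this position sequence.
5: 3, 4, 2, 1 → 4
3: 2, 1 → 2
4: 2, 1 → 2
2: 1 → 1
1: 0
Total: 4 + 2 + 2 + 1 + 0 = 9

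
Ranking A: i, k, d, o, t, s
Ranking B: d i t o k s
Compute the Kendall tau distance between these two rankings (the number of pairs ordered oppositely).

5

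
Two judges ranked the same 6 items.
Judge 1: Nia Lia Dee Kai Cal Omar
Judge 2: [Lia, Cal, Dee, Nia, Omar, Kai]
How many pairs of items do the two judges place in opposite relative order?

6

Assign each item its position (1..6) in the first ordering, then rewrite the second ordering as that position sequence:
positions: Nia→1, Lia→2, Dee→3, Kai→4, Cal→5, Omar→6
second ordering as positions: [2, 5, 3, 1, 6, 4]
Discordant pairs = inversions in this position sequence.
2: 1 → 1
5: 3, 1, 4 → 3
3: 1 → 1
1: 0
6: 4 → 1
4: 0
Total: 1 + 3 + 1 + 0 + 1 + 0 = 6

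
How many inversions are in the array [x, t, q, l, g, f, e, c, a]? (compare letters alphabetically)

36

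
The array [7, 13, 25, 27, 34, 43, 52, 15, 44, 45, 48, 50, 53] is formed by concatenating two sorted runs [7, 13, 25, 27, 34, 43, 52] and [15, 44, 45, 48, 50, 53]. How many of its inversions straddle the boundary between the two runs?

9

For each element r of the right run, count left-run elements greater than r:
r = 15: 25, 27, 34, 43, 52 → 5
r = 44: 52 → 1
r = 45: 52 → 1
r = 48: 52 → 1
r = 50: 52 → 1
r = 53: none → 0
Cross-inversions: 5 + 1 + 1 + 1 + 1 + 0 = 9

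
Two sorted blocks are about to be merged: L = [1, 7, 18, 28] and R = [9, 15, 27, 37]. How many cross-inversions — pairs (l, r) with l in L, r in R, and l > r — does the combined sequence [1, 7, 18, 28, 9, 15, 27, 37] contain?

For each element r of the right run, count left-run elements greater than r:
r = 9: 18, 28 → 2
r = 15: 18, 28 → 2
r = 27: 28 → 1
r = 37: none → 0
Cross-inversions: 2 + 2 + 1 + 0 = 5

5 split inversions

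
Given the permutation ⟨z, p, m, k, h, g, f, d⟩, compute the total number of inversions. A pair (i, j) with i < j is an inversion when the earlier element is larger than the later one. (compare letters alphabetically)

Sweep left to right; for each value list the smaller values that follow it:
z: 7
p: 6
m: 5
k: 4
h: 3
g: 2
f: 1
d: 0
Sum: 7 + 6 + 5 + 4 + 3 + 2 + 1 + 0 = 28

28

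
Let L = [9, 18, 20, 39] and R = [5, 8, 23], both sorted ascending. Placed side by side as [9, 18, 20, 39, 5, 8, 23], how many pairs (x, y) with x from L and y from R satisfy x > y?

For each element r of the right run, count left-run elements greater than r:
r = 5: 9, 18, 20, 39 → 4
r = 8: 9, 18, 20, 39 → 4
r = 23: 39 → 1
Cross-inversions: 4 + 4 + 1 = 9

9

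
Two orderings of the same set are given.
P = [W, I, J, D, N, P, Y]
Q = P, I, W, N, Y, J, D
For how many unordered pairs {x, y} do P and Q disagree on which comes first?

10 disagreeing pairs

Assign each item its position (1..7) in the first ordering, then rewrite the second ordering as that position sequence:
positions: W→1, I→2, J→3, D→4, N→5, P→6, Y→7
second ordering as positions: [6, 2, 1, 5, 7, 3, 4]
Discordant pairs = inversions in this position sequence.
6: 2, 1, 5, 3, 4 → 5
2: 1 → 1
1: 0
5: 3, 4 → 2
7: 3, 4 → 2
3: 0
4: 0
Total: 5 + 1 + 0 + 2 + 2 + 0 + 0 = 10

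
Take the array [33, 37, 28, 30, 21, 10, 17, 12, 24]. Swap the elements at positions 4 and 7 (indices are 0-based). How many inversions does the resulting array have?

25 inversions

Positions 4 and 7 hold 21 and 12; after swapping, the array is [33, 37, 28, 30, 12, 10, 17, 21, 24].
Count, for each position, how many later elements it exceeds:
33: 7
37: 7
28: 5
30: 5
12: 1
10: 0
17: 0
21: 0
24: 0
Sum: 7 + 7 + 5 + 5 + 1 + 0 + 0 + 0 + 0 = 25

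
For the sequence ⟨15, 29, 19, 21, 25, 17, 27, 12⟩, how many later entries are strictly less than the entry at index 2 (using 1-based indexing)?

The element at index 2 is 29.
Elements after it: 19, 21, 25, 17, 27, 12
Those smaller than 29: 19, 21, 25, 17, 27, 12

6 such elements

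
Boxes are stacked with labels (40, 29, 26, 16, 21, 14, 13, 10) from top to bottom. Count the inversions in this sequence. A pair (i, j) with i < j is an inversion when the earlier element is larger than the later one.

There are 27 inversions.

Sweep left to right; for each value list the smaller values that follow it:
40 → 29, 26, 16, 21, 14, 13, 10 → 7
29 → 26, 16, 21, 14, 13, 10 → 6
26 → 16, 21, 14, 13, 10 → 5
16 → 14, 13, 10 → 3
21 → 14, 13, 10 → 3
14 → 13, 10 → 2
13 → 10 → 1
10 → none → 0
Sum: 7 + 6 + 5 + 3 + 3 + 2 + 1 + 0 = 27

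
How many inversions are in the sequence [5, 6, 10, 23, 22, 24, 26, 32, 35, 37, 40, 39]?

Inversions: 2

Element-by-element contributions:
5 → none → 0
6 → none → 0
10 → none → 0
23 → 22 → 1
22 → none → 0
24 → none → 0
26 → none → 0
32 → none → 0
35 → none → 0
37 → none → 0
40 → 39 → 1
39 → none → 0
Sum: 0 + 0 + 0 + 1 + 0 + 0 + 0 + 0 + 0 + 0 + 1 + 0 = 2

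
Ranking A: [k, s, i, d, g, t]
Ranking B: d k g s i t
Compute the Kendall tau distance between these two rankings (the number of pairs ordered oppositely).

Discordant pairs: 5

Assign each item its position (1..6) in the first ordering, then rewrite the second ordering as that position sequence:
positions: k→1, s→2, i→3, d→4, g→5, t→6
second ordering as positions: [4, 1, 5, 2, 3, 6]
Discordant pairs = inversions in this position sequence.
4: 1, 2, 3 → 3
1: 0
5: 2, 3 → 2
2: 0
3: 0
6: 0
Total: 3 + 0 + 2 + 0 + 0 + 0 = 5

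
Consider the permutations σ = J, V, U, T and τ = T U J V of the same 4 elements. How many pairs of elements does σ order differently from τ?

5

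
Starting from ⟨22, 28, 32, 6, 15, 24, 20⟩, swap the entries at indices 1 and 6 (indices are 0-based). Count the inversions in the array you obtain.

Positions 1 and 6 hold 28 and 20; after swapping, the array is [22, 20, 32, 6, 15, 24, 28].
For each element, count later entries that are smaller:
22 → 20, 6, 15 → 3
20 → 6, 15 → 2
32 → 6, 15, 24, 28 → 4
6 → none → 0
15 → none → 0
24 → none → 0
28 → none → 0
Sum: 3 + 2 + 4 + 0 + 0 + 0 + 0 = 9

9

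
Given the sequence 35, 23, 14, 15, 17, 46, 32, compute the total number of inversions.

Listing every pair i<j with a[i]>a[j] (using 1-based positions):
(1,2): 35 > 23
(1,3): 35 > 14
(1,4): 35 > 15
(1,5): 35 > 17
(1,7): 35 > 32
(2,3): 23 > 14
(2,4): 23 > 15
(2,5): 23 > 17
(6,7): 46 > 32
That's 9 pairs.

9 out-of-order pairs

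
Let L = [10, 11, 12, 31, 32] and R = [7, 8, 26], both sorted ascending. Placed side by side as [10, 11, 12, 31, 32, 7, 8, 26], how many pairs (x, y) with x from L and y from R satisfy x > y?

12

For each element r of the right run, count left-run elements greater than r:
r = 7: 10, 11, 12, 31, 32 → 5
r = 8: 10, 11, 12, 31, 32 → 5
r = 26: 31, 32 → 2
Cross-inversions: 5 + 5 + 2 = 12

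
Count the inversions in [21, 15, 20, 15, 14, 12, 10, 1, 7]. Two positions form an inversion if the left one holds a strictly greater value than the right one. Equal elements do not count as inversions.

Count, for each position, how many later elements it exceeds:
21 → 15, 20, 15, 14, 12, 10, 1, 7 → 8
15 → 14, 12, 10, 1, 7 → 5
20 → 15, 14, 12, 10, 1, 7 → 6
15 → 14, 12, 10, 1, 7 → 5
14 → 12, 10, 1, 7 → 4
12 → 10, 1, 7 → 3
10 → 1, 7 → 2
1 → none → 0
7 → none → 0
Sum: 8 + 5 + 6 + 5 + 4 + 3 + 2 + 0 + 0 = 33

33 out-of-order pairs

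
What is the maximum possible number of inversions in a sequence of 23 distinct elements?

A reversed (strictly descending) arrangement makes every pair an inversion, giving C(23, 2) inversions.
C(23, 2) = 23·22/2 = 253

There are 253 inversions.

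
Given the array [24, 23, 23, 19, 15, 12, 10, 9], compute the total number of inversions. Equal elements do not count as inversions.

27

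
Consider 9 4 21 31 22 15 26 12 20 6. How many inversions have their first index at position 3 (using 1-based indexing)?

4 such elements

The element at index 3 is 21.
Elements after it: 31, 22, 15, 26, 12, 20, 6
Those smaller than 21: 15, 12, 20, 6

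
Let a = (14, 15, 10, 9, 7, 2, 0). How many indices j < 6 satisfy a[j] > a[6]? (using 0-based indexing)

6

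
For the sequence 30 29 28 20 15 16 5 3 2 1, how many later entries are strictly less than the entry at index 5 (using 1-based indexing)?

4 such elements

The element at index 5 is 15.
Elements after it: 16, 5, 3, 2, 1
Those smaller than 15: 5, 3, 2, 1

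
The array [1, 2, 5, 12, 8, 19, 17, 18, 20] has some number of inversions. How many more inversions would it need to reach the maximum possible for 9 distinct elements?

Maximum inversions for 9 distinct elements is C(9, 2) = 9·8/2 = 36.
Current inversions — for each element, count later smaller elements:
1: 0
2: 0
5: 0
12: 1
8: 0
19: 2
17: 0
18: 0
20: 0
Current total: 0 + 0 + 0 + 1 + 0 + 2 + 0 + 0 + 0 = 3
Shortfall: 36 − 3 = 33

33 inversions short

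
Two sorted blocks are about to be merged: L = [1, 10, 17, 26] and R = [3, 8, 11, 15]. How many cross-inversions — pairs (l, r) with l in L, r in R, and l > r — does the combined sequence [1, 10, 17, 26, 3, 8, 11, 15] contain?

10 split inversions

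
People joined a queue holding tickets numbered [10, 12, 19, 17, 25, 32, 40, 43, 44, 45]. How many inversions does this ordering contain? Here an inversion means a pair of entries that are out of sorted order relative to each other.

Sweep left to right; for each value list the smaller values that follow it:
10: 0
12: 0
19: 1
17: 0
25: 0
32: 0
40: 0
43: 0
44: 0
45: 0
Sum: 0 + 0 + 1 + 0 + 0 + 0 + 0 + 0 + 0 + 0 = 1

Inversions: 1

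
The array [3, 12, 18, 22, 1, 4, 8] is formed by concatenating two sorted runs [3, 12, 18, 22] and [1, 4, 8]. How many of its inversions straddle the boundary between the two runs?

Cross-inversions: 10

Count, for every r in R, how many entries of L exceed r:
r = 1: 3, 12, 18, 22 → 4
r = 4: 12, 18, 22 → 3
r = 8: 12, 18, 22 → 3
Cross-inversions: 4 + 3 + 3 = 10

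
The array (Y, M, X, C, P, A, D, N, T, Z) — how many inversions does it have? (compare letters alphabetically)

There are 21 out-of-order pairs.

Element-by-element contributions:
Y: 8
M: 3
X: 6
C: 1
P: 3
A: 0
D: 0
N: 0
T: 0
Z: 0
Sum: 8 + 3 + 6 + 1 + 3 + 0 + 0 + 0 + 0 + 0 = 21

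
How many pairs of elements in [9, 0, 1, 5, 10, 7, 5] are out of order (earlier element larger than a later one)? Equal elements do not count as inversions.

8 out-of-order pairs

Count, for each position, how many later elements it exceeds:
9 → 0, 1, 5, 7, 5 → 5
0 → none → 0
1 → none → 0
5 → none → 0
10 → 7, 5 → 2
7 → 5 → 1
5 → none → 0
Sum: 5 + 0 + 0 + 0 + 2 + 1 + 0 = 8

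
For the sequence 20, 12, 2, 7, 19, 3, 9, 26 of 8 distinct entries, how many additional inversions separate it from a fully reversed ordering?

15 inversions short

Maximum inversions for 8 distinct elements is C(8, 2) = 8·7/2 = 28.
Current inversions — for each element, count later smaller elements:
20: 6
12: 4
2: 0
7: 1
19: 2
3: 0
9: 0
26: 0
Current total: 6 + 4 + 0 + 1 + 2 + 0 + 0 + 0 = 13
Shortfall: 28 − 13 = 15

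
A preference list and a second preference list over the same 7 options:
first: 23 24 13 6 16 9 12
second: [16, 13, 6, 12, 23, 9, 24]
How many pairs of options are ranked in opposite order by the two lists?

12 pairs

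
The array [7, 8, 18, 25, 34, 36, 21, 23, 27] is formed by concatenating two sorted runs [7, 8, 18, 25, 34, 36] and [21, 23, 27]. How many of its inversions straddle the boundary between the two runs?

8

Count, for every r in R, how many entries of L exceed r:
r = 21: 25, 34, 36 → 3
r = 23: 25, 34, 36 → 3
r = 27: 34, 36 → 2
Cross-inversions: 3 + 3 + 2 = 8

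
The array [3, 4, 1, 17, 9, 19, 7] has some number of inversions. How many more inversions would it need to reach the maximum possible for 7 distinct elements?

15

Maximum inversions for 7 distinct elements is C(7, 2) = 7·6/2 = 21.
Current inversions — for each element, count later smaller elements:
3: 1
4: 1
1: 0
17: 2
9: 1
19: 1
7: 0
Current total: 1 + 1 + 0 + 2 + 1 + 1 + 0 = 6
Shortfall: 21 − 6 = 15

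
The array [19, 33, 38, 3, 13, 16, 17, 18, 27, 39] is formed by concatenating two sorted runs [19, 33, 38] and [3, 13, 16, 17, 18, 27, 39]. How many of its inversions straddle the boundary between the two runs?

Take each right-half value and tally the left-half values above it:
r = 3: 19, 33, 38 → 3
r = 13: 19, 33, 38 → 3
r = 16: 19, 33, 38 → 3
r = 17: 19, 33, 38 → 3
r = 18: 19, 33, 38 → 3
r = 27: 33, 38 → 2
r = 39: none → 0
Cross-inversions: 3 + 3 + 3 + 3 + 3 + 2 + 0 = 17

17 cross-inversions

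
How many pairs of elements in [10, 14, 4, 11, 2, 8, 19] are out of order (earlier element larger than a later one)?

Count, for each position, how many later elements it exceeds:
10 → 4, 2, 8 → 3
14 → 4, 11, 2, 8 → 4
4 → 2 → 1
11 → 2, 8 → 2
2 → none → 0
8 → none → 0
19 → none → 0
Sum: 3 + 4 + 1 + 2 + 0 + 0 + 0 = 10

10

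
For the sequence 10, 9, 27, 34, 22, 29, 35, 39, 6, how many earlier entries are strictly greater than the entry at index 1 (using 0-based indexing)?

The element at index 1 is 9.
Elements before it: 10
Those larger than 9: 10

1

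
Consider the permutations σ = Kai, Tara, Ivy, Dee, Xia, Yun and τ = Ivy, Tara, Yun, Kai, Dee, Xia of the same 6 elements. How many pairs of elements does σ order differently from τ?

6

Assign each item its position (1..6) in the first ordering, then rewrite the second ordering as that position sequence:
positions: Kai→1, Tara→2, Ivy→3, Dee→4, Xia→5, Yun→6
second ordering as positions: [3, 2, 6, 1, 4, 5]
Discordant pairs = inversions in this position sequence.
3: 2, 1 → 2
2: 1 → 1
6: 1, 4, 5 → 3
1: 0
4: 0
5: 0
Total: 2 + 1 + 3 + 0 + 0 + 0 = 6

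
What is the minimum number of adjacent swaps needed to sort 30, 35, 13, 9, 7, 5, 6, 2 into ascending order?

There are 26 swaps.

Each adjacent swap fixes exactly one inversion, so the minimum swap count equals the number of inversions.
Count inversions — for each element, later elements that are smaller:
30: 13, 9, 7, 5, 6, 2 → 6
35: 13, 9, 7, 5, 6, 2 → 6
13: 9, 7, 5, 6, 2 → 5
9: 7, 5, 6, 2 → 4
7: 5, 6, 2 → 3
5: 2 → 1
6: 2 → 1
2: none → 0
Total inversions: 6 + 6 + 5 + 4 + 3 + 1 + 1 + 0 = 26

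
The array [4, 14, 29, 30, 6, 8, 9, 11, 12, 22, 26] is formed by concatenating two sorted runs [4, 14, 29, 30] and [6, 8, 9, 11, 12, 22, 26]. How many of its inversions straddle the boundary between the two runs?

Cross-inversions: 19

For each element r of the right run, count left-run elements greater than r:
r = 6: 14, 29, 30 → 3
r = 8: 14, 29, 30 → 3
r = 9: 14, 29, 30 → 3
r = 11: 14, 29, 30 → 3
r = 12: 14, 29, 30 → 3
r = 22: 29, 30 → 2
r = 26: 29, 30 → 2
Cross-inversions: 3 + 3 + 3 + 3 + 3 + 2 + 2 = 19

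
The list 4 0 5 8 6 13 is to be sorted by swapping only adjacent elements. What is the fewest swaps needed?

2

Each adjacent swap fixes exactly one inversion, so the minimum swap count equals the number of inversions.
Count inversions — for each element, later elements that are smaller:
4: 0 → 1
0: none → 0
5: none → 0
8: 6 → 1
6: none → 0
13: none → 0
Total inversions: 1 + 0 + 0 + 1 + 0 + 0 = 2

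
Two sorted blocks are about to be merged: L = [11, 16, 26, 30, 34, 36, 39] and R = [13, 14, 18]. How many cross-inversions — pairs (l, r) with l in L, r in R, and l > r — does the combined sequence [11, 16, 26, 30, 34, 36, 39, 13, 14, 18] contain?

17 cross-inversions

For each element r of the right run, count left-run elements greater than r:
r = 13: 16, 26, 30, 34, 36, 39 → 6
r = 14: 16, 26, 30, 34, 36, 39 → 6
r = 18: 26, 30, 34, 36, 39 → 5
Cross-inversions: 6 + 6 + 5 = 17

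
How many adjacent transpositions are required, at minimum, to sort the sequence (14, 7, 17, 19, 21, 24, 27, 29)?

1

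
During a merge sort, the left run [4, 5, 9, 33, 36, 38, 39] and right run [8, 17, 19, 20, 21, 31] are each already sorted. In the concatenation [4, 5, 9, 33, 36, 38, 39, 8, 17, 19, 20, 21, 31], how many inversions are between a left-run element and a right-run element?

For each element r of the right run, count left-run elements greater than r:
r = 8: 9, 33, 36, 38, 39 → 5
r = 17: 33, 36, 38, 39 → 4
r = 19: 33, 36, 38, 39 → 4
r = 20: 33, 36, 38, 39 → 4
r = 21: 33, 36, 38, 39 → 4
r = 31: 33, 36, 38, 39 → 4
Cross-inversions: 5 + 4 + 4 + 4 + 4 + 4 = 25

25 cross-inversions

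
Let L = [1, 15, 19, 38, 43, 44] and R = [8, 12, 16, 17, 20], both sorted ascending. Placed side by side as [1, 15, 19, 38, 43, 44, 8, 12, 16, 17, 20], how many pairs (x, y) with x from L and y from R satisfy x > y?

Cross-inversions: 21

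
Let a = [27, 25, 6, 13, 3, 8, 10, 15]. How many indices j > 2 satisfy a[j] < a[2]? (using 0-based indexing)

1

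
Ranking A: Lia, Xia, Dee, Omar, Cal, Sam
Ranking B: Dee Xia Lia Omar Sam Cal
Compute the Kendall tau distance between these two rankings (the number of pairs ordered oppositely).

Assign each item its position (1..6) in the first ordering, then rewrite the second ordering as that position sequence:
positions: Lia→1, Xia→2, Dee→3, Omar→4, Cal→5, Sam→6
second ordering as positions: [3, 2, 1, 4, 6, 5]
Discordant pairs = inversions in this position sequence.
3: 2, 1 → 2
2: 1 → 1
1: 0
4: 0
6: 5 → 1
5: 0
Total: 2 + 1 + 0 + 0 + 1 + 0 = 4

4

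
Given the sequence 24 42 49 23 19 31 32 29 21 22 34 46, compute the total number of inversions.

Count, for each position, how many later elements it exceeds:
24 → 23, 19, 21, 22 → 4
42 → 23, 19, 31, 32, 29, 21, 22, 34 → 8
49 → 23, 19, 31, 32, 29, 21, 22, 34, 46 → 9
23 → 19, 21, 22 → 3
19 → none → 0
31 → 29, 21, 22 → 3
32 → 29, 21, 22 → 3
29 → 21, 22 → 2
21 → none → 0
22 → none → 0
34 → none → 0
46 → none → 0
Sum: 4 + 8 + 9 + 3 + 0 + 3 + 3 + 2 + 0 + 0 + 0 + 0 = 32

Inversions: 32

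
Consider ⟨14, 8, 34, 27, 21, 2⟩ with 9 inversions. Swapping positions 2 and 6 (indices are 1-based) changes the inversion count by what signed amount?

-1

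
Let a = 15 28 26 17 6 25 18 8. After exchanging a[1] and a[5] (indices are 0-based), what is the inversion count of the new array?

15

Positions 1 and 5 hold 28 and 25; after swapping, the array is [15, 25, 26, 17, 6, 28, 18, 8].
Count, for each position, how many later elements it exceeds:
15 → 6, 8 → 2
25 → 17, 6, 18, 8 → 4
26 → 17, 6, 18, 8 → 4
17 → 6, 8 → 2
6 → none → 0
28 → 18, 8 → 2
18 → 8 → 1
8 → none → 0
Sum: 2 + 4 + 4 + 2 + 0 + 2 + 1 + 0 = 15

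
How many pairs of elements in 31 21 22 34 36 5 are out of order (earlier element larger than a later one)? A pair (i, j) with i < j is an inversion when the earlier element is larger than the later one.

Inversion pairs (indices are 0-based):
(0,1): 31 > 21
(0,2): 31 > 22
(0,5): 31 > 5
(1,5): 21 > 5
(2,5): 22 > 5
(3,5): 34 > 5
(4,5): 36 > 5
That's 7 pairs.

7 inversions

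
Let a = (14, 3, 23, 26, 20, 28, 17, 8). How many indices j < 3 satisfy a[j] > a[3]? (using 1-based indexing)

The element at index 3 is 23.
Elements before it: 14, 3
None of them are larger than 23.

0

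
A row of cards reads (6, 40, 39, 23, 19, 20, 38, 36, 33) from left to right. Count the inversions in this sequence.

For each element, count later entries that are smaller:
6: 0
40: 7
39: 6
23: 2
19: 0
20: 0
38: 2
36: 1
33: 0
Sum: 0 + 7 + 6 + 2 + 0 + 0 + 2 + 1 + 0 = 18

18 inversions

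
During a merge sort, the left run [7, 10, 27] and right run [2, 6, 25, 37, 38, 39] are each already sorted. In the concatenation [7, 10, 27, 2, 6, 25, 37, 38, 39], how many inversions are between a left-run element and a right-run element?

For each element r of the right run, count left-run elements greater than r:
r = 2: 7, 10, 27 → 3
r = 6: 7, 10, 27 → 3
r = 25: 27 → 1
r = 37: none → 0
r = 38: none → 0
r = 39: none → 0
Cross-inversions: 3 + 3 + 1 + 0 + 0 + 0 = 7

There are 7 cross-inversions.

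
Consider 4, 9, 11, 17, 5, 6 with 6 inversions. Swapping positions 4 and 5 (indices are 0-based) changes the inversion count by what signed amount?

+1

Positions 4 and 5 hold 5 and 6; after swapping, the array is [4, 9, 11, 17, 6, 5].
Element-by-element contributions:
4: 0
9: 2
11: 2
17: 2
6: 1
5: 0
Sum: 0 + 2 + 2 + 2 + 1 + 0 = 7
Change: 7 − 6 = +1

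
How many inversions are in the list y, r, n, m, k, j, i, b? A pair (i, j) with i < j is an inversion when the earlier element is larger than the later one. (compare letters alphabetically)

28 inversions

For each element, count later entries that are smaller:
y: 7
r: 6
n: 5
m: 4
k: 3
j: 2
i: 1
b: 0
Sum: 7 + 6 + 5 + 4 + 3 + 2 + 1 + 0 = 28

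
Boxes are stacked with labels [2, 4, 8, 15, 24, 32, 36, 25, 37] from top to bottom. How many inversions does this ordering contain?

There are 2 inversions.

Count, for each position, how many later elements it exceeds:
2: 0
4: 0
8: 0
15: 0
24: 0
32: 1
36: 1
25: 0
37: 0
Sum: 0 + 0 + 0 + 0 + 0 + 1 + 1 + 0 + 0 = 2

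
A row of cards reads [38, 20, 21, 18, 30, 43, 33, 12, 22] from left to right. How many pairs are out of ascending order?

19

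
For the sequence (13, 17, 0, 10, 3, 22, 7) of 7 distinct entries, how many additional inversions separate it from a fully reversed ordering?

10

Maximum inversions for 7 distinct elements is C(7, 2) = 7·6/2 = 21.
Current inversions — for each element, count later smaller elements:
13: 4
17: 4
0: 0
10: 2
3: 0
22: 1
7: 0
Current total: 4 + 4 + 0 + 2 + 0 + 1 + 0 = 11
Shortfall: 21 − 11 = 10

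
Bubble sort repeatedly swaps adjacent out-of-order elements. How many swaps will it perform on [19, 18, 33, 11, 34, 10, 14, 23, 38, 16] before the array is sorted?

The minimum number of adjacent swaps to sort an array equals its inversion count, since every such swap removes exactly one inversion.
Count inversions — for each element, later elements that are smaller:
19: 18, 11, 10, 14, 16 → 5
18: 11, 10, 14, 16 → 4
33: 11, 10, 14, 23, 16 → 5
11: 10 → 1
34: 10, 14, 23, 16 → 4
10: none → 0
14: none → 0
23: 16 → 1
38: 16 → 1
16: none → 0
Total inversions: 5 + 4 + 5 + 1 + 4 + 0 + 0 + 1 + 1 + 0 = 21

21 adjacent swaps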